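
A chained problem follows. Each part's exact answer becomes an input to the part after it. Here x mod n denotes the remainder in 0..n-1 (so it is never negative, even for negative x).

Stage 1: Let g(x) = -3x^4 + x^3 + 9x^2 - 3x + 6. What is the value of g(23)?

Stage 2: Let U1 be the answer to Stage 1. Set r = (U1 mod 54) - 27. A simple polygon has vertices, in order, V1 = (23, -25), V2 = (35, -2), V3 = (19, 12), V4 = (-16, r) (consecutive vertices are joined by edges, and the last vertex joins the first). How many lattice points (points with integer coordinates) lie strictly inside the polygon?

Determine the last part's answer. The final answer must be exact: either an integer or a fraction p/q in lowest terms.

Stage 1: -3*(23)^4 + 1*(23)^3 + 9*(23)^2 - 3*(23)^1 + 6 = (-839523) + (12167) + (4761) + (-69) + (6) = -822658; answer -822658
Stage 2: U1 = -822658; r = 5; cross terms: (23*-2 - 35*-25)=829, (35*12 - 19*-2)=458, (19*5 - -16*12)=287, (-16*-25 - 23*5)=285; twice the area = |1859| = 1859; area = 1859/2; boundary points = 1 + 2 + 7 + 3 = 13; strictly interior points = area - boundary/2 + 1 = 924; answer 924

924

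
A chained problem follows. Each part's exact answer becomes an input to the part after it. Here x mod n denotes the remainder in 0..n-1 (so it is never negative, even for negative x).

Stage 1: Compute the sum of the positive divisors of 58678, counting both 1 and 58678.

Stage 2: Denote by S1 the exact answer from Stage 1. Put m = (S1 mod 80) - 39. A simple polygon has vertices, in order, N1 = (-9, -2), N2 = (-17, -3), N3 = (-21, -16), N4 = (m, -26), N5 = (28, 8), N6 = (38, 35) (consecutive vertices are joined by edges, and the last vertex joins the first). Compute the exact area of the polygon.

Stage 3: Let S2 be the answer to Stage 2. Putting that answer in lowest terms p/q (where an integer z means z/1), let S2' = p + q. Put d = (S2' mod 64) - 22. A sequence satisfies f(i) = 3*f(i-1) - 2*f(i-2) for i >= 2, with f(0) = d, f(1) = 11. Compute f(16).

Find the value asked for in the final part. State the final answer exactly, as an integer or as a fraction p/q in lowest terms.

Stage 1: 58678 = 2 * 29339; sigma = (1 + 2) * (1 + 29339) = 3 * 29340 = 88020; answer 88020
Stage 2: S1 = 88020; m = -19; cross terms: (-9*-3 - -17*-2)=-7, (-17*-16 - -21*-3)=209, (-21*-26 - -19*-16)=242, (-19*8 - 28*-26)=576, (28*35 - 38*8)=676, (38*-2 - -9*35)=239; twice the area = |1935| = 1935; area = 1935/2; answer 1935/2
Stage 3: S2 = 1935/2; threaded value p + q = 1937; d = -5; f(2) = 3*(11) - 2*(-5) = 43; iterating: f(2)=43, f(3)=107, f(4)=235, f(5)=491, f(6)=1003, f(7)=2027, f(8)=4075, f(9)=8171, f(10)=16363, f(11)=32747, f(12)=65515, f(13)=131051, f(14)=262123, f(15)=524267, f(16)=1048555; answer 1048555

1048555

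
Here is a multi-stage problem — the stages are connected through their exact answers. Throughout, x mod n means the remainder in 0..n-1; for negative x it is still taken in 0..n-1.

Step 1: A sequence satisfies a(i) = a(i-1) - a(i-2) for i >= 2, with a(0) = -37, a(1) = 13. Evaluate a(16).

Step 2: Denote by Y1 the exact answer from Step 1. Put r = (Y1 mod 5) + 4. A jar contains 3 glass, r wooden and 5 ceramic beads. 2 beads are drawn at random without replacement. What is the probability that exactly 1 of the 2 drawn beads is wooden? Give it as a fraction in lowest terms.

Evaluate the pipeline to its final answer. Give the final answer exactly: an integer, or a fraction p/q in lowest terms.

Step 1: a(2) = 1*(13) - 1*(-37) = 50; iterating: a(2)=50, a(3)=37, a(4)=-13, a(5)=-50, a(6)=-37, a(7)=13, a(8)=50, a(9)=37, a(10)=-13, a(11)=-50, a(12)=-37, a(13)=13, a(14)=50, a(15)=37, a(16)=-13; answer -13
Step 2: Y1 = -13; r = 6; total draws C(14,2) = 91; favorable C(6,1)*C(8,1) = 48; P = 48/91; answer 48/91

48/91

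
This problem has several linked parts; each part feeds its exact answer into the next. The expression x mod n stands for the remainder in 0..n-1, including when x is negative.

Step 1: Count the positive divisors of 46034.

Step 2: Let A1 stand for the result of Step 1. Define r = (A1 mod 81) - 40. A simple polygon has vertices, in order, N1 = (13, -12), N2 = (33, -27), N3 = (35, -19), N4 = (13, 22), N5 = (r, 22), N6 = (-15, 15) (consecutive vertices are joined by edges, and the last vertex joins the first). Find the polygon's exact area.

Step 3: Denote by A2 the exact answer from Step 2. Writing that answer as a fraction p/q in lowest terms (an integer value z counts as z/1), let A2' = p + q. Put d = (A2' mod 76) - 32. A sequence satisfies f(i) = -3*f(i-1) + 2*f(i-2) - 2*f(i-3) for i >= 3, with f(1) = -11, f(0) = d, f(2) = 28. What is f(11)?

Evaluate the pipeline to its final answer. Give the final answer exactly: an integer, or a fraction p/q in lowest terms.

Step 1: 46034 = 2 * 23017; number of divisors = (1+1) * (1+1) = 4; answer 4
Step 2: A1 = 4; r = -36; cross terms: (13*-27 - 33*-12)=45, (33*-19 - 35*-27)=318, (35*22 - 13*-19)=1017, (13*22 - -36*22)=1078, (-36*15 - -15*22)=-210, (-15*-12 - 13*15)=-15; twice the area = |2233| = 2233; area = 2233/2; answer 2233/2
Step 3: A2 = 2233/2; threaded value p + q = 2235; d = -1; f(3) = -3*(28) + 2*(-11) - 2*(-1) = -104; iterating: f(3)=-104, f(4)=390, f(5)=-1434, f(6)=5290, f(7)=-19518, f(8)=72002, f(9)=-265622, f(10)=979906, f(11)=-3614966; answer -3614966

-3614966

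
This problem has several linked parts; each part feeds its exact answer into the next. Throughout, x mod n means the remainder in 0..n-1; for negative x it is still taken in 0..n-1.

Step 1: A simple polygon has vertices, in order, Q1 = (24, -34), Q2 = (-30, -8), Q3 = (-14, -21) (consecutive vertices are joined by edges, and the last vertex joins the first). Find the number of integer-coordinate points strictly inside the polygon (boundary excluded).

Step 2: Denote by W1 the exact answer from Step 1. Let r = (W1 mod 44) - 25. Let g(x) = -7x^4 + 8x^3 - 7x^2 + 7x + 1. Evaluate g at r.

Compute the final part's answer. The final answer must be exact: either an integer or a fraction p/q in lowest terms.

Step 1: cross terms: (24*-8 - -30*-34)=-1212, (-30*-21 - -14*-8)=518, (-14*-34 - 24*-21)=980; twice the area = |286| = 286; area = 143; boundary points = 2 + 1 + 1 = 4; strictly interior points = area - boundary/2 + 1 = 142; answer 142
Step 2: W1 = 142; r = -15; -7*(-15)^4 + 8*(-15)^3 - 7*(-15)^2 + 7*(-15)^1 + 1 = (-354375) + (-27000) + (-1575) + (-105) + (1) = -383054; answer -383054

-383054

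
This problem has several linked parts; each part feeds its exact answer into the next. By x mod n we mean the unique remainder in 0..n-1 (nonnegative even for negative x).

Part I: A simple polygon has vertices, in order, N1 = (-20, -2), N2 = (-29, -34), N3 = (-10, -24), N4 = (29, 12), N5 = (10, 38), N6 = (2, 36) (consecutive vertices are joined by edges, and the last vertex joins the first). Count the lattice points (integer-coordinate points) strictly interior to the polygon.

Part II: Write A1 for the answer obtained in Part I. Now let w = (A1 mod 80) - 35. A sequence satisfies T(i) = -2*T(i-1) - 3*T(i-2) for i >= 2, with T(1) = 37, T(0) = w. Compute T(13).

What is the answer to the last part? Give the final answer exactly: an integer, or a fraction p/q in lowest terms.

Part I: cross terms: (-20*-34 - -29*-2)=622, (-29*-24 - -10*-34)=356, (-10*12 - 29*-24)=576, (29*38 - 10*12)=982, (10*36 - 2*38)=284, (2*-2 - -20*36)=716; twice the area = |3536| = 3536; area = 1768; boundary points = 1 + 1 + 3 + 1 + 2 + 2 = 10; strictly interior points = area - boundary/2 + 1 = 1764; answer 1764
Part II: A1 = 1764; w = -31; T(2) = -2*(37) - 3*(-31) = 19; iterating: T(2)=19, T(3)=-149, T(4)=241, T(5)=-35, T(6)=-653, T(7)=1411, T(8)=-863, T(9)=-2507, T(10)=7603, T(11)=-7685, T(12)=-7439, T(13)=37933; answer 37933

37933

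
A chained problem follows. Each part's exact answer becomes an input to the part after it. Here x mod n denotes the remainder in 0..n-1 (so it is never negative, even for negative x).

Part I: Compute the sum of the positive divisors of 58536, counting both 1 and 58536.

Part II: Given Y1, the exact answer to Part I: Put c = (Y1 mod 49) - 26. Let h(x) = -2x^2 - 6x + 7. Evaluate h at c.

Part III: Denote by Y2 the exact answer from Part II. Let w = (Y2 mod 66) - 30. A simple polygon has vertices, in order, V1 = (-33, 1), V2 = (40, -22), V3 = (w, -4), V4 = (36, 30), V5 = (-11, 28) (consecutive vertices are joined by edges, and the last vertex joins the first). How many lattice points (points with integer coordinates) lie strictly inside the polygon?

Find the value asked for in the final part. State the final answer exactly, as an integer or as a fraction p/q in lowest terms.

1121

Part I: 58536 = 2^3 * 3^3 * 271; sigma = (1 + 2 + 4 + 8) * (1 + 3 + 9 + 27) * (1 + 271) = 15 * 40 * 272 = 163200; answer 163200
Part II: Y1 = 163200; c = 4; -2*(4)^2 - 6*(4)^1 + 7 = (-32) + (-24) + (7) = -49; answer -49
Part III: Y2 = -49; w = -13; cross terms: (-33*-22 - 40*1)=686, (40*-4 - -13*-22)=-446, (-13*30 - 36*-4)=-246, (36*28 - -11*30)=1338, (-11*1 - -33*28)=913; twice the area = |2245| = 2245; area = 2245/2; boundary points = 1 + 1 + 1 + 1 + 1 = 5; strictly interior points = area - boundary/2 + 1 = 1121; answer 1121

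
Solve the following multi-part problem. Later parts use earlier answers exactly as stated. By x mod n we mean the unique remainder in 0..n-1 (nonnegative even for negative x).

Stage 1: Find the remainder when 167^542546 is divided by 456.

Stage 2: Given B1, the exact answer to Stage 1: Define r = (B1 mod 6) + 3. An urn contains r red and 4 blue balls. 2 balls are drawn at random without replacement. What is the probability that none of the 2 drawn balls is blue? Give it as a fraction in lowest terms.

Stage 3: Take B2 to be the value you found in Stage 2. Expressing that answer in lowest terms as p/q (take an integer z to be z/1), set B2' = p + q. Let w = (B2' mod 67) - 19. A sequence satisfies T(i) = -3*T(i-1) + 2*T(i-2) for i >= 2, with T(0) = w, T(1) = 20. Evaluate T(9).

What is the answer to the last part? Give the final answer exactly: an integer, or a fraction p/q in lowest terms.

472376

Stage 1: squarings mod 456: 167^1=167, 167^2=73, 167^4=313, 167^8=385, 167^16=25, 167^32=169, 167^64=289, 167^128=73, 167^256=313, 167^512=385, 167^1024=25, 167^2048=169, 167^4096=289, 167^8192=73, 167^16384=313, 167^32768=385, 167^65536=25, 167^131072=169, 167^262144=289, 167^524288=73; 167^542546 = 167^2 * 167^16 * 167^64 * 167^256 * 167^512 * 167^1024 * 167^16384 * 167^524288 = 385 (mod 456); answer 385
Stage 2: B1 = 385; r = 4; total draws C(8,2) = 28; favorable C(4,2) = 6; P = 3/14; answer 3/14
Stage 3: B2 = 3/14; threaded value p + q = 17; w = -2; T(2) = -3*(20) + 2*(-2) = -64; iterating: T(2)=-64, T(3)=232, T(4)=-824, T(5)=2936, T(6)=-10456, T(7)=37240, T(8)=-132632, T(9)=472376; answer 472376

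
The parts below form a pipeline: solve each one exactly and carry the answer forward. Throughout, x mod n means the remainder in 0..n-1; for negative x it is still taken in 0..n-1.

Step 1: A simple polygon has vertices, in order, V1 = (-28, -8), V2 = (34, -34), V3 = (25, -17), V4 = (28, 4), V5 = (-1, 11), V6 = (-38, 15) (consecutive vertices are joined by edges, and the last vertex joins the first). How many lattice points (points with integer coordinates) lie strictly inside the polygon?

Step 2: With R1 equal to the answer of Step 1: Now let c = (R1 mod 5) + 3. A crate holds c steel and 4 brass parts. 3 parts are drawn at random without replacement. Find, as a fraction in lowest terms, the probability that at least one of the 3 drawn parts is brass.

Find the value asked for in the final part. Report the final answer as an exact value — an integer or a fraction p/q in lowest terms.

Step 1: cross terms: (-28*-34 - 34*-8)=1224, (34*-17 - 25*-34)=272, (25*4 - 28*-17)=576, (28*11 - -1*4)=312, (-1*15 - -38*11)=403, (-38*-8 - -28*15)=724; twice the area = |3511| = 3511; area = 3511/2; boundary points = 2 + 1 + 3 + 1 + 1 + 1 = 9; strictly interior points = area - boundary/2 + 1 = 1752; answer 1752
Step 2: R1 = 1752; c = 5; total draws C(9,3) = 84; complement C(5,3) = 10; favorable 84 - 10 = 74; P = 37/42; answer 37/42

37/42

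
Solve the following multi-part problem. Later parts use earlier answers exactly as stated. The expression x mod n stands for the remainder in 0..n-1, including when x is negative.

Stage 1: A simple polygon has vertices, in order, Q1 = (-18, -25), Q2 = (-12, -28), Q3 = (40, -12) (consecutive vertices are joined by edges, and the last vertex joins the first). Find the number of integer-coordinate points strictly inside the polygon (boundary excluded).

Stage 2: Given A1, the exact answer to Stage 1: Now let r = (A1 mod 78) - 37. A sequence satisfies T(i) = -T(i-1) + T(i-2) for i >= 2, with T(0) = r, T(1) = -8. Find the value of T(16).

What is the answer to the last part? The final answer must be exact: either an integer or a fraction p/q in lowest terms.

Stage 1: cross terms: (-18*-28 - -12*-25)=204, (-12*-12 - 40*-28)=1264, (40*-25 - -18*-12)=-1216; twice the area = |252| = 252; area = 126; boundary points = 3 + 4 + 1 = 8; strictly interior points = area - boundary/2 + 1 = 123; answer 123
Stage 2: A1 = 123; r = 8; T(2) = -1*(-8) + 1*(8) = 16; iterating: T(2)=16, T(3)=-24, T(4)=40, T(5)=-64, T(6)=104, T(7)=-168, T(8)=272, T(9)=-440, T(10)=712, T(11)=-1152, T(12)=1864, T(13)=-3016, T(14)=4880, T(15)=-7896, T(16)=12776; answer 12776

12776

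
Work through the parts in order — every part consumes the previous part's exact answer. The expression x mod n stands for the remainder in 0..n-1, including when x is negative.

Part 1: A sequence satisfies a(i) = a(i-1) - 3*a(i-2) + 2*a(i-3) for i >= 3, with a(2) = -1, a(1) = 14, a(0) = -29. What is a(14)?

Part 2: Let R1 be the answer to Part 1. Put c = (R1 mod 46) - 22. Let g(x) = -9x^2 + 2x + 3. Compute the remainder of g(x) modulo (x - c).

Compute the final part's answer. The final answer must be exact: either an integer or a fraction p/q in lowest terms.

-1544

Part 1: a(3) = 1*(-1) - 3*(14) + 2*(-29) = -101; iterating: a(3)=-101, a(4)=-70, a(5)=231, a(6)=239, a(7)=-594, a(8)=-849, a(9)=1411, a(10)=2770, a(11)=-3161, a(12)=-8649, a(13)=6374, a(14)=25999; answer 25999
Part 2: R1 = 25999; c = -13; remainder = value at the root: -9*(-13)^2 + 2*(-13)^1 + 3 = (-1521) + (-26) + (3) = -1544; answer -1544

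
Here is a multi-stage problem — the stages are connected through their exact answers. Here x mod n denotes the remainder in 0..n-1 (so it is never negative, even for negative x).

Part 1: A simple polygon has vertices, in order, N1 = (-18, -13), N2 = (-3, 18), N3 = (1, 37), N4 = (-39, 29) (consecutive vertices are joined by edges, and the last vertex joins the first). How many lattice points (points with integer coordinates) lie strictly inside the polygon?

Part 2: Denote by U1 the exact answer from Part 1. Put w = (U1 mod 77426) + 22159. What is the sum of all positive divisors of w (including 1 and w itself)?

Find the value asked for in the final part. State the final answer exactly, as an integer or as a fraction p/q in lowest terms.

Part 1: cross terms: (-18*18 - -3*-13)=-363, (-3*37 - 1*18)=-129, (1*29 - -39*37)=1472, (-39*-13 - -18*29)=1029; twice the area = |2009| = 2009; area = 2009/2; boundary points = 1 + 1 + 8 + 21 = 31; strictly interior points = area - boundary/2 + 1 = 990; answer 990
Part 2: U1 = 990; w = 23149; 23149 = 7 * 3307; sigma = (1 + 7) * (1 + 3307) = 8 * 3308 = 26464; answer 26464

26464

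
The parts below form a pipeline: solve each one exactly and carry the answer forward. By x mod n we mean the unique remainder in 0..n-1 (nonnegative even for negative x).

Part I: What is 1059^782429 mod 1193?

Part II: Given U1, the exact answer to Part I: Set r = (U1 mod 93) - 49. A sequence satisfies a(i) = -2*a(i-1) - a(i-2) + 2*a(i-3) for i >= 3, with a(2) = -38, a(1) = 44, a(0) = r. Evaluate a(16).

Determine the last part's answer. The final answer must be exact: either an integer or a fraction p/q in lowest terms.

98194

Part I: squarings mod 1193: 1059^1=1059, 1059^2=61, 1059^4=142, 1059^8=1076, 1059^16=566, 1059^32=632, 1059^64=962, 1059^128=869, 1059^256=1185, 1059^512=64, 1059^1024=517, 1059^2048=57, 1059^4096=863, 1059^8192=337, 1059^16384=234, 1059^32768=1071, 1059^65536=568, 1059^131072=514, 1059^262144=543, 1059^524288=178; 1059^782429 = 1059^1 * 1059^4 * 1059^8 * 1059^16 * 1059^64 * 1059^4096 * 1059^8192 * 1059^16384 * 1059^32768 * 1059^65536 * 1059^131072 * 1059^524288 = 283 (mod 1193); answer 283
Part II: U1 = 283; r = -45; a(3) = -2*(-38) - 1*(44) + 2*(-45) = -58; iterating: a(3)=-58, a(4)=242, a(5)=-502, a(6)=646, a(7)=-306, a(8)=-1038, a(9)=3674, a(10)=-6922, a(11)=8094, a(12)=-1918, a(13)=-18102, a(14)=54310, a(15)=-94354, a(16)=98194; answer 98194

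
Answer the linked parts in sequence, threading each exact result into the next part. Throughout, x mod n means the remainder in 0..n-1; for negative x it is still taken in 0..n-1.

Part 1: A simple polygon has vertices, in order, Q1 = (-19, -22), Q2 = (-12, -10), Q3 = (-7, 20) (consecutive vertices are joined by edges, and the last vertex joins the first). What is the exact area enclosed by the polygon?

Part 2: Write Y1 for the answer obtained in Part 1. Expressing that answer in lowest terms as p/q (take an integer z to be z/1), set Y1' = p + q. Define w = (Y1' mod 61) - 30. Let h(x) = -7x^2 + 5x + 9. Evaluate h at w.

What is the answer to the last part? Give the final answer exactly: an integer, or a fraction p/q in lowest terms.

-1641

Part 1: cross terms: (-19*-10 - -12*-22)=-74, (-12*20 - -7*-10)=-310, (-7*-22 - -19*20)=534; twice the area = |150| = 150; area = 75; answer 75
Part 2: Y1 = 75; threaded value p + q = 76; w = -15; -7*(-15)^2 + 5*(-15)^1 + 9 = (-1575) + (-75) + (9) = -1641; answer -1641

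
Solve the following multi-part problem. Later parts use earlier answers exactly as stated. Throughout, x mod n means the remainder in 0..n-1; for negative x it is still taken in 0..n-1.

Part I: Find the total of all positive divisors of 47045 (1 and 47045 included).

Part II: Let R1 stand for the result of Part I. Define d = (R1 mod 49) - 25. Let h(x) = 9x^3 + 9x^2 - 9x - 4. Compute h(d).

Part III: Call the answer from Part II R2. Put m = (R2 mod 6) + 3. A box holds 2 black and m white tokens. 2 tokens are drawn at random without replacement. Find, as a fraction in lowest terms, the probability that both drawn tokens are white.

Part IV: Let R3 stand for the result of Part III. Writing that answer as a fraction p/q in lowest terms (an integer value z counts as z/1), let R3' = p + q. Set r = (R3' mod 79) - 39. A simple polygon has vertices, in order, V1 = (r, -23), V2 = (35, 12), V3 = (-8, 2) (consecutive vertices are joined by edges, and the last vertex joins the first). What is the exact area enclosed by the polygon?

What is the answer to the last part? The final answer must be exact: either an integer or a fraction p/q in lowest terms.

Part I: 47045 = 5 * 97^2; sigma = (1 + 5) * (1 + 97 + 9409) = 6 * 9507 = 57042; answer 57042
Part II: R1 = 57042; d = -19; 9*(-19)^3 + 9*(-19)^2 - 9*(-19)^1 - 4 = (-61731) + (3249) + (171) + (-4) = -58315; answer -58315
Part III: R2 = -58315; m = 8; total draws C(10,2) = 45; favorable C(8,2) = 28; P = 28/45; answer 28/45
Part IV: R3 = 28/45; threaded value p + q = 73; r = 34; cross terms: (34*12 - 35*-23)=1213, (35*2 - -8*12)=166, (-8*-23 - 34*2)=116; twice the area = |1495| = 1495; area = 1495/2; answer 1495/2

1495/2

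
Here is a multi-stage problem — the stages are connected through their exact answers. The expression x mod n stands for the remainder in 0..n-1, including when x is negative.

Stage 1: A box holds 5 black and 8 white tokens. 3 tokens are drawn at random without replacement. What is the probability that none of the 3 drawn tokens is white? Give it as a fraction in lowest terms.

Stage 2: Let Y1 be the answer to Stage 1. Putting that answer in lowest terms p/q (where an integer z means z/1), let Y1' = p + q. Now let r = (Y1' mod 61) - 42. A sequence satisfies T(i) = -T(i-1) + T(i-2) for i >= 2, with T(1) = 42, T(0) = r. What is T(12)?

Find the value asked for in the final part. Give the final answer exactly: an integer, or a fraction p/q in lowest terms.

Stage 1: total draws C(13,3) = 286; favorable C(5,3) = 10; P = 5/143; answer 5/143
Stage 2: Y1 = 5/143; threaded value p + q = 148; r = -16; T(2) = -1*(42) + 1*(-16) = -58; iterating: T(2)=-58, T(3)=100, T(4)=-158, T(5)=258, T(6)=-416, T(7)=674, T(8)=-1090, T(9)=1764, T(10)=-2854, T(11)=4618, T(12)=-7472; answer -7472

-7472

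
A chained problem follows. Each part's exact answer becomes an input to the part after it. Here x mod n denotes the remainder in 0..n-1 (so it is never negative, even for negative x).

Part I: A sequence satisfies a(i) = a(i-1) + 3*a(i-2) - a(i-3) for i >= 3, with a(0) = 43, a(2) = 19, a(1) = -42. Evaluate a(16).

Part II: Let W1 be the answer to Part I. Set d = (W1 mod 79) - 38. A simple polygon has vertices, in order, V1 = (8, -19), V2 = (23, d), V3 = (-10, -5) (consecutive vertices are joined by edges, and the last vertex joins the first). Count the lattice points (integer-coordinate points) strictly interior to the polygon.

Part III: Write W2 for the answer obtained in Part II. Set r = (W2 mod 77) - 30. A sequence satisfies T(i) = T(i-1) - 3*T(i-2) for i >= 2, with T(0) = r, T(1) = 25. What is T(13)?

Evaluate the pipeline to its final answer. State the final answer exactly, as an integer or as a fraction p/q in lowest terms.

-2975

Part I: a(3) = 1*(19) + 3*(-42) - 1*(43) = -150; iterating: a(3)=-150, a(4)=-51, a(5)=-520, a(6)=-523, a(7)=-2032, a(8)=-3081, a(9)=-8654, a(10)=-15865, a(11)=-38746, a(12)=-77687, a(13)=-178060, a(14)=-372375, a(15)=-828868, a(16)=-1767933; answer -1767933
Part II: W1 = -1767933; d = -30; cross terms: (8*-30 - 23*-19)=197, (23*-5 - -10*-30)=-415, (-10*-19 - 8*-5)=230; twice the area = |12| = 12; area = 6; boundary points = 1 + 1 + 2 = 4; strictly interior points = area - boundary/2 + 1 = 5; answer 5
Part III: W2 = 5; r = -25; T(2) = 1*(25) - 3*(-25) = 100; iterating: T(2)=100, T(3)=25, T(4)=-275, T(5)=-350, T(6)=475, T(7)=1525, T(8)=100, T(9)=-4475, T(10)=-4775, T(11)=8650, T(12)=22975, T(13)=-2975; answer -2975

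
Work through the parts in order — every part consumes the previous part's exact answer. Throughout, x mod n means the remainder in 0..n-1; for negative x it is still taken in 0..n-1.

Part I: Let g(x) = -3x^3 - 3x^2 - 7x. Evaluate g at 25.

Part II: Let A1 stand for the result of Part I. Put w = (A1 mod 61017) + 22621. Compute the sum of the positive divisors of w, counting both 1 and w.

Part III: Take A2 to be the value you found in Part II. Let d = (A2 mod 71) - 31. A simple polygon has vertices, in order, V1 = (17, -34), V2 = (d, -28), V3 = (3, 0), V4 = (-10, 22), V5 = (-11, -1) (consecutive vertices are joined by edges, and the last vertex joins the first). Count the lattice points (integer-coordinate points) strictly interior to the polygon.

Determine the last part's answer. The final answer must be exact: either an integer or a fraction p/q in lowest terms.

670

Part I: -3*(25)^3 - 3*(25)^2 - 7*(25)^1 = (-46875) + (-1875) + (-175) = -48925; answer -48925
Part II: A1 = -48925; w = 34713; 34713 = 3^2 * 7 * 19 * 29; sigma = (1 + 3 + 9) * (1 + 7) * (1 + 19) * (1 + 29) = 13 * 8 * 20 * 30 = 62400; answer 62400
Part III: A2 = 62400; d = 31; cross terms: (17*-28 - 31*-34)=578, (31*0 - 3*-28)=84, (3*22 - -10*0)=66, (-10*-1 - -11*22)=252, (-11*-34 - 17*-1)=391; twice the area = |1371| = 1371; area = 1371/2; boundary points = 2 + 28 + 1 + 1 + 1 = 33; strictly interior points = area - boundary/2 + 1 = 670; answer 670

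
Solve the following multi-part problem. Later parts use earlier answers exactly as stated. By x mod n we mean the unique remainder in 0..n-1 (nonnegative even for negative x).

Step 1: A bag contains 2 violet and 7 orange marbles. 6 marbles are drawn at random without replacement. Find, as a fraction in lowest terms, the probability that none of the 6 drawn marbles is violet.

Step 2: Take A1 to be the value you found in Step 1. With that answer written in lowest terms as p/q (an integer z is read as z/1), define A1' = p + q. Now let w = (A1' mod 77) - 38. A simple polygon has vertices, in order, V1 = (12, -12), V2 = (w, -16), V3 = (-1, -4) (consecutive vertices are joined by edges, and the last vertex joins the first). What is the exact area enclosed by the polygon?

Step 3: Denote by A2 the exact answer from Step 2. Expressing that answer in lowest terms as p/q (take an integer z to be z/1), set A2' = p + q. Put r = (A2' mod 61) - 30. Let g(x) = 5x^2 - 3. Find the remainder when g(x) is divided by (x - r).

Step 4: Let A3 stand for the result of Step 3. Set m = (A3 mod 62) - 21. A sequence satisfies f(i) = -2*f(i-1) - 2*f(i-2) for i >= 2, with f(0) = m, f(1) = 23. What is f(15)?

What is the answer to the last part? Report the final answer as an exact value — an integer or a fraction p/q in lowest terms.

Step 1: total draws C(9,6) = 84; favorable C(7,6) = 7; P = 1/12; answer 1/12
Step 2: A1 = 1/12; threaded value p + q = 13; w = -25; cross terms: (12*-16 - -25*-12)=-492, (-25*-4 - -1*-16)=84, (-1*-12 - 12*-4)=60; twice the area = |-348| = 348; area = 174; answer 174
Step 3: A2 = 174; threaded value p + q = 175; r = 23; remainder = value at the root: 5*(23)^2 - 3 = (2645) + (-3) = 2642; answer 2642
Step 4: A3 = 2642; m = 17; f(2) = -2*(23) - 2*(17) = -80; iterating: f(2)=-80, f(3)=114, f(4)=-68, f(5)=-92, f(6)=320, f(7)=-456, f(8)=272, f(9)=368, f(10)=-1280, f(11)=1824, f(12)=-1088, f(13)=-1472, f(14)=5120, f(15)=-7296; answer -7296

-7296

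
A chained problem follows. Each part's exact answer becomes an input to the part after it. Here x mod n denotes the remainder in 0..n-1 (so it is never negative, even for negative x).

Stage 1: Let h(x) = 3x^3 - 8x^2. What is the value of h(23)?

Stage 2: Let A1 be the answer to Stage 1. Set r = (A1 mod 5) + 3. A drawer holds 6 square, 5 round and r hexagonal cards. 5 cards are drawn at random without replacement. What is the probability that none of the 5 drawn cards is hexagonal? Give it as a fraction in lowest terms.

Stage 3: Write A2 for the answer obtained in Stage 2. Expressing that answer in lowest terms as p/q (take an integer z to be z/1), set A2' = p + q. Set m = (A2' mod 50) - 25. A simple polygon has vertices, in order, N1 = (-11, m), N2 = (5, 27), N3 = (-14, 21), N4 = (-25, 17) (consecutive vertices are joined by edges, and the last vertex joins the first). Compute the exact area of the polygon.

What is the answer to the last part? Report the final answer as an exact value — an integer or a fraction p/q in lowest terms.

Stage 1: 3*(23)^3 - 8*(23)^2 = (36501) + (-4232) = 32269; answer 32269
Stage 2: A1 = 32269; r = 7; total draws C(18,5) = 8568; favorable C(11,5) = 462; P = 11/204; answer 11/204
Stage 3: A2 = 11/204; threaded value p + q = 215; m = -10; cross terms: (-11*27 - 5*-10)=-247, (5*21 - -14*27)=483, (-14*17 - -25*21)=287, (-25*-10 - -11*17)=437; twice the area = |960| = 960; area = 480; answer 480

480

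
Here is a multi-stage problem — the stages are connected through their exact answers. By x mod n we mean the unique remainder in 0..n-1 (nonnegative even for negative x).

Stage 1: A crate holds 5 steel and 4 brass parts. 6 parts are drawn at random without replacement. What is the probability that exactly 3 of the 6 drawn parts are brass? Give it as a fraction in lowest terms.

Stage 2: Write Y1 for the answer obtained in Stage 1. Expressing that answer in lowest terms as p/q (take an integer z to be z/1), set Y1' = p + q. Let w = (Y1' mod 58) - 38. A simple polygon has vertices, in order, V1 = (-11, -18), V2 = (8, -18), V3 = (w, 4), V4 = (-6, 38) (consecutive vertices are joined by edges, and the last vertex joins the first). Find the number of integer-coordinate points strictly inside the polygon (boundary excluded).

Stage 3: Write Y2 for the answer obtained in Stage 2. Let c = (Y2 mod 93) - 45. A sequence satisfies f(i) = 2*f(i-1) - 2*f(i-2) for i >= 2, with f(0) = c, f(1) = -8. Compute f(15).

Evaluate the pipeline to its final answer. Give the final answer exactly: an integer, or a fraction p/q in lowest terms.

7424

Stage 1: total draws C(9,6) = 84; favorable C(4,3)*C(5,3) = 40; P = 10/21; answer 10/21
Stage 2: Y1 = 10/21; threaded value p + q = 31; w = -7; cross terms: (-11*-18 - 8*-18)=342, (8*4 - -7*-18)=-94, (-7*38 - -6*4)=-242, (-6*-18 - -11*38)=526; twice the area = |532| = 532; area = 266; boundary points = 19 + 1 + 1 + 1 = 22; strictly interior points = area - boundary/2 + 1 = 256; answer 256
Stage 3: Y2 = 256; c = 25; f(2) = 2*(-8) - 2*(25) = -66; iterating: f(2)=-66, f(3)=-116, f(4)=-100, f(5)=32, f(6)=264, f(7)=464, f(8)=400, f(9)=-128, f(10)=-1056, f(11)=-1856, f(12)=-1600, f(13)=512, f(14)=4224, f(15)=7424; answer 7424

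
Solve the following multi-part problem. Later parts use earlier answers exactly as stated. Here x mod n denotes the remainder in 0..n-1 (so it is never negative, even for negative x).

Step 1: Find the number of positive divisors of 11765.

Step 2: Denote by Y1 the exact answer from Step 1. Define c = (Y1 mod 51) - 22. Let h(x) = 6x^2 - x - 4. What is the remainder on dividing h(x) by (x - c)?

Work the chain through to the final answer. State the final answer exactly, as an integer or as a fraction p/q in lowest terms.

1186

Step 1: 11765 = 5 * 13 * 181; number of divisors = (1+1) * (1+1) * (1+1) = 8; answer 8
Step 2: Y1 = 8; c = -14; remainder = value at the root: 6*(-14)^2 - 1*(-14)^1 - 4 = (1176) + (14) + (-4) = 1186; answer 1186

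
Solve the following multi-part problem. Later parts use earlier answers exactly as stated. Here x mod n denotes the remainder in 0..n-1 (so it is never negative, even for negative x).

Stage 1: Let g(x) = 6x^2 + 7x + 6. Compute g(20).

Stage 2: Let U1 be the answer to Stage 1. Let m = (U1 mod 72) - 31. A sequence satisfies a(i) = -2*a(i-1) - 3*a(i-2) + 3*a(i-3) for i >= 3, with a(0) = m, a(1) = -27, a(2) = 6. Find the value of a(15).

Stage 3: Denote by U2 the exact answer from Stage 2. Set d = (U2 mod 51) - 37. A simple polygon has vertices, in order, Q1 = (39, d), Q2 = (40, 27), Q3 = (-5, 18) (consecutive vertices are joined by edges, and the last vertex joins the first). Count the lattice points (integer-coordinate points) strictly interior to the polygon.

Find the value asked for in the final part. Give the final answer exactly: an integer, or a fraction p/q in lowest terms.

756

Stage 1: 6*(20)^2 + 7*(20)^1 + 6 = (2400) + (140) + (6) = 2546; answer 2546
Stage 2: U1 = 2546; m = -5; a(3) = -2*(6) - 3*(-27) + 3*(-5) = 54; iterating: a(3)=54, a(4)=-207, a(5)=270, a(6)=243, a(7)=-1917, a(8)=3915, a(9)=-1350, a(10)=-14796, a(11)=45387, a(12)=-50436, a(13)=-79677, a(14)=446823, a(15)=-805923; answer -805923
Stage 3: U2 = -805923; d = -7; cross terms: (39*27 - 40*-7)=1333, (40*18 - -5*27)=855, (-5*-7 - 39*18)=-667; twice the area = |1521| = 1521; area = 1521/2; boundary points = 1 + 9 + 1 = 11; strictly interior points = area - boundary/2 + 1 = 756; answer 756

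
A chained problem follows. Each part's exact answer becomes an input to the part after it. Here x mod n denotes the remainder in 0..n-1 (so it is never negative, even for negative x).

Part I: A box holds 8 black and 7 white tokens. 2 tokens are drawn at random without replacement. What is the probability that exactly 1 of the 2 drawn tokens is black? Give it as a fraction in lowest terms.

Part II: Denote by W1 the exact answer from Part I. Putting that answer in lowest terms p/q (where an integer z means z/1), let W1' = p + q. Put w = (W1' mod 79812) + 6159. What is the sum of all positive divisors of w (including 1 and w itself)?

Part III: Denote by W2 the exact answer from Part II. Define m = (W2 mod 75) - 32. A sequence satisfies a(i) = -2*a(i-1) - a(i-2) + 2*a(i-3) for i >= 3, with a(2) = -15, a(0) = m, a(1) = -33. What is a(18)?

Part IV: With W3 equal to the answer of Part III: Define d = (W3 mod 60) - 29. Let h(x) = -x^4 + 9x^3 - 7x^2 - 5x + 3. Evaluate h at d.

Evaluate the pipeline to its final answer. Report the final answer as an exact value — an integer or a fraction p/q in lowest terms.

Part I: total draws C(15,2) = 105; favorable C(8,1)*C(7,1) = 56; P = 8/15; answer 8/15
Part II: W1 = 8/15; threaded value p + q = 23; w = 6182; 6182 = 2 * 11 * 281; sigma = (1 + 2) * (1 + 11) * (1 + 281) = 3 * 12 * 282 = 10152; answer 10152
Part III: W2 = 10152; m = -5; a(3) = -2*(-15) - 1*(-33) + 2*(-5) = 53; iterating: a(3)=53, a(4)=-157, a(5)=231, a(6)=-199, a(7)=-147, a(8)=955, a(9)=-2161, a(10)=3073, a(11)=-2075, a(12)=-3245, a(13)=14711, a(14)=-30327, a(15)=39453, a(16)=-19157, a(17)=-61793, a(18)=221649; answer 221649
Part IV: W3 = 221649; d = -20; -1*(-20)^4 + 9*(-20)^3 - 7*(-20)^2 - 5*(-20)^1 + 3 = (-160000) + (-72000) + (-2800) + (100) + (3) = -234697; answer -234697

-234697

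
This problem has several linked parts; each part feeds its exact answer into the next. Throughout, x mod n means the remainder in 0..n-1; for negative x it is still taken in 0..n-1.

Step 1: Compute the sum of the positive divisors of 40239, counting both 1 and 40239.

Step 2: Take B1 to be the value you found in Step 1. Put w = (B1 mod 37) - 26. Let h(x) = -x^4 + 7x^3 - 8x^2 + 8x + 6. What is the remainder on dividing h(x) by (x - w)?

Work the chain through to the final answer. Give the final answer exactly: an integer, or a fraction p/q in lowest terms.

Step 1: 40239 = 3^2 * 17 * 263; sigma = (1 + 3 + 9) * (1 + 17) * (1 + 263) = 13 * 18 * 264 = 61776; answer 61776
Step 2: B1 = 61776; w = -3; remainder = value at the root: -1*(-3)^4 + 7*(-3)^3 - 8*(-3)^2 + 8*(-3)^1 + 6 = (-81) + (-189) + (-72) + (-24) + (6) = -360; answer -360

-360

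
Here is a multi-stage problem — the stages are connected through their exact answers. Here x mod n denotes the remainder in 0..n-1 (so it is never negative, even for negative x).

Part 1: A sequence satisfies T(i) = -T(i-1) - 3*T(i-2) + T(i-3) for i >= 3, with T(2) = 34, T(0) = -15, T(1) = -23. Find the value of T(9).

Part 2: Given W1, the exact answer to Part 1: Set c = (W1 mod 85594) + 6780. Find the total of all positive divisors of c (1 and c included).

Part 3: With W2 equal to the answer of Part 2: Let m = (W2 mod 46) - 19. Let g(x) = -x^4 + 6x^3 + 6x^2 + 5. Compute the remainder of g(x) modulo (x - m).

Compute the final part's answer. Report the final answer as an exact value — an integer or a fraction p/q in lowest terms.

4

Part 1: T(3) = -1*(34) - 3*(-23) + 1*(-15) = 20; iterating: T(3)=20, T(4)=-145, T(5)=119, T(6)=336, T(7)=-838, T(8)=-51, T(9)=2901; answer 2901
Part 2: W1 = 2901; c = 9681; 9681 = 3 * 7 * 461; sigma = (1 + 3) * (1 + 7) * (1 + 461) = 4 * 8 * 462 = 14784; answer 14784
Part 3: W2 = 14784; m = -1; remainder = value at the root: -1*(-1)^4 + 6*(-1)^3 + 6*(-1)^2 + 5 = (-1) + (-6) + (6) + (5) = 4; answer 4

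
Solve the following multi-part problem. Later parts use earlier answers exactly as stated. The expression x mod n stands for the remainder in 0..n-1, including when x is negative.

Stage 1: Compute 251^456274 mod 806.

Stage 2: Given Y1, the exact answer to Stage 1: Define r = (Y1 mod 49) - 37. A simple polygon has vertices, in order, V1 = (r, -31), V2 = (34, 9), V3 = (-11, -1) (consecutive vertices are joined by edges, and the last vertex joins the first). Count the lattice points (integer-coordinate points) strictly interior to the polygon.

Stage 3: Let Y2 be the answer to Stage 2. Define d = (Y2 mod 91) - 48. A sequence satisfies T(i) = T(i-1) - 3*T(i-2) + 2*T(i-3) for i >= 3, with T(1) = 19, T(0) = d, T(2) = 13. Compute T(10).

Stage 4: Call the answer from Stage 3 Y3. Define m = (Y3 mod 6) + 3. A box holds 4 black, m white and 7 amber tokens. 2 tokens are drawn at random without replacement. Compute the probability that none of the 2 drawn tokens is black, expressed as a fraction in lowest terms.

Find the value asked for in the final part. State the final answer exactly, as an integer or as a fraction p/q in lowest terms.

39/68

Stage 1: squarings mod 806: 251^1=251, 251^2=133, 251^4=763, 251^8=237, 251^16=555, 251^32=133, 251^64=763, 251^128=237, 251^256=555, 251^512=133, 251^1024=763, 251^2048=237, 251^4096=555, 251^8192=133, 251^16384=763, 251^32768=237, 251^65536=555, 251^131072=133, 251^262144=763; 251^456274 = 251^2 * 251^16 * 251^64 * 251^512 * 251^1024 * 251^4096 * 251^8192 * 251^16384 * 251^32768 * 251^131072 * 251^262144 = 763 (mod 806); answer 763
Stage 2: Y1 = 763; r = -9; cross terms: (-9*9 - 34*-31)=973, (34*-1 - -11*9)=65, (-11*-31 - -9*-1)=332; twice the area = |1370| = 1370; area = 685; boundary points = 1 + 5 + 2 = 8; strictly interior points = area - boundary/2 + 1 = 682; answer 682
Stage 3: Y2 = 682; d = -3; T(3) = 1*(13) - 3*(19) + 2*(-3) = -50; iterating: T(3)=-50, T(4)=-51, T(5)=125, T(6)=178, T(7)=-299, T(8)=-583, T(9)=670, T(10)=1821; answer 1821
Stage 4: Y3 = 1821; m = 6; total draws C(17,2) = 136; favorable C(13,2) = 78; P = 39/68; answer 39/68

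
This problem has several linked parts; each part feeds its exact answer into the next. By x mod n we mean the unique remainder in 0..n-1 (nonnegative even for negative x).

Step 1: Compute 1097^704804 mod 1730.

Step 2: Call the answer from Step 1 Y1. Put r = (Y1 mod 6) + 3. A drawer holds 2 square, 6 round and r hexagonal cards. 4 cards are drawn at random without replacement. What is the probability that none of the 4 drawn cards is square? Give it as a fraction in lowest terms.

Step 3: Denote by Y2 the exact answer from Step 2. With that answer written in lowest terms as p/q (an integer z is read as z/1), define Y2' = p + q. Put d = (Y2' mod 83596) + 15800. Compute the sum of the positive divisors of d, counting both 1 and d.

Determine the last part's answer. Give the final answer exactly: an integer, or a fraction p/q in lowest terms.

Step 1: squarings mod 1730: 1097^1=1097, 1097^2=1059, 1097^4=441, 1097^8=721, 1097^16=841, 1097^32=1441, 1097^64=481, 1097^128=1271, 1097^256=1351, 1097^512=51, 1097^1024=871, 1097^2048=901, 1097^4096=431, 1097^8192=651, 1097^16384=1681, 1097^32768=671, 1097^65536=441, 1097^131072=721, 1097^262144=841, 1097^524288=1441; 1097^704804 = 1097^4 * 1097^32 * 1097^256 * 1097^16384 * 1097^32768 * 1097^131072 * 1097^524288 = 1571 (mod 1730); answer 1571
Step 2: Y1 = 1571; r = 8; total draws C(16,4) = 1820; favorable C(14,4) = 1001; P = 11/20; answer 11/20
Step 3: Y2 = 11/20; threaded value p + q = 31; d = 15831; 15831 = 3^2 * 1759; sigma = (1 + 3 + 9) * (1 + 1759) = 13 * 1760 = 22880; answer 22880

22880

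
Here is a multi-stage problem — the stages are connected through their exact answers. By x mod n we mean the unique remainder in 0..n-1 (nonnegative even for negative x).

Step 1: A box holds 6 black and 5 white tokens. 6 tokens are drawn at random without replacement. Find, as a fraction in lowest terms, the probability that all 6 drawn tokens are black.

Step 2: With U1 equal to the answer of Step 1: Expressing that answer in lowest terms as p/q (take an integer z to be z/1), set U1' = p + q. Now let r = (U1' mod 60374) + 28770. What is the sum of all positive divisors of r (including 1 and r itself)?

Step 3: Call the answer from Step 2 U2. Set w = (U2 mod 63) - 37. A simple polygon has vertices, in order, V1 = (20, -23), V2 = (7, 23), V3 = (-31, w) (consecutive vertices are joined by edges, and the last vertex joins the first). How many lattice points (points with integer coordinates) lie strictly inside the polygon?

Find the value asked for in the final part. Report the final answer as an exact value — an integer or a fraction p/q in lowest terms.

1263

Step 1: total draws C(11,6) = 462; favorable C(6,6) = 1; P = 1/462; answer 1/462
Step 2: U1 = 1/462; threaded value p + q = 463; r = 29233; 29233 = 23 * 31 * 41; sigma = (1 + 23) * (1 + 31) * (1 + 41) = 24 * 32 * 42 = 32256; answer 32256
Step 3: U2 = 32256; w = -37; cross terms: (20*23 - 7*-23)=621, (7*-37 - -31*23)=454, (-31*-23 - 20*-37)=1453; twice the area = |2528| = 2528; area = 1264; boundary points = 1 + 2 + 1 = 4; strictly interior points = area - boundary/2 + 1 = 1263; answer 1263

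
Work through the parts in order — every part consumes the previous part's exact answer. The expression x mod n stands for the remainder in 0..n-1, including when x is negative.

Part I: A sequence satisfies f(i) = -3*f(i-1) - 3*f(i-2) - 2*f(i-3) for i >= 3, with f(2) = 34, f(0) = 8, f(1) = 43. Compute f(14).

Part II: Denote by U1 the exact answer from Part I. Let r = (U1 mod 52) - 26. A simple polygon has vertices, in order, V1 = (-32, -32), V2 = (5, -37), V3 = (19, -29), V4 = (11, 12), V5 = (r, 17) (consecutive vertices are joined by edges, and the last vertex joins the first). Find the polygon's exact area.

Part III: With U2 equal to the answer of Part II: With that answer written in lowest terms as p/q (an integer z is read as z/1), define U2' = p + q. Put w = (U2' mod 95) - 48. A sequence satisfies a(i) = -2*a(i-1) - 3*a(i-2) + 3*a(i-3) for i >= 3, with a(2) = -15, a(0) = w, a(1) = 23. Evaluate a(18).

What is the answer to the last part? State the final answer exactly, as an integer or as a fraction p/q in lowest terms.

Part I: f(3) = -3*(34) - 3*(43) - 2*(8) = -247; iterating: f(3)=-247, f(4)=553, f(5)=-986, f(6)=1793, f(7)=-3527, f(8)=7174, f(9)=-14527, f(10)=29113, f(11)=-58106, f(12)=116033, f(13)=-232007, f(14)=464134; answer 464134
Part II: U1 = 464134; r = 8; cross terms: (-32*-37 - 5*-32)=1344, (5*-29 - 19*-37)=558, (19*12 - 11*-29)=547, (11*17 - 8*12)=91, (8*-32 - -32*17)=288; twice the area = |2828| = 2828; area = 1414; answer 1414
Part III: U2 = 1414; threaded value p + q = 1415; w = 37; a(3) = -2*(-15) - 3*(23) + 3*(37) = 72; iterating: a(3)=72, a(4)=-30, a(5)=-201, a(6)=708, a(7)=-903, a(8)=-921, a(9)=6675, a(10)=-13296, a(11)=3804, a(12)=52305, a(13)=-155910, a(14)=166317, a(15)=292011, a(16)=-1550703, a(17)=2724324, a(18)=79494; answer 79494

79494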